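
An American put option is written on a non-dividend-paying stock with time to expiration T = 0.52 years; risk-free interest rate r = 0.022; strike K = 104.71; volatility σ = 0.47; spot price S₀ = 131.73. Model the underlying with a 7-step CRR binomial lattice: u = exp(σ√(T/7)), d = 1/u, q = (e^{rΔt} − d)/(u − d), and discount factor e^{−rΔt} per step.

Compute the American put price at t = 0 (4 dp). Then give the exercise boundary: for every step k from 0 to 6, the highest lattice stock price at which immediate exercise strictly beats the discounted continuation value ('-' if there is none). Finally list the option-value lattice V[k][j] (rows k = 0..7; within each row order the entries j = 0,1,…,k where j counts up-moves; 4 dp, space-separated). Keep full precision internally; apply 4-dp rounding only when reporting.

Δt=0.07429, u=1.13667, d=0.87977, q=0.47439, disc=e^(-rΔt)=0.99837
k=7 terminal: V=max(K-S,0) → 50.9757 35.2846 15.0116 0.0000 0.0000 0.0000 0.0000 0.0000
k=6: j=0 S=61.0780 intr=43.6320 cont=43.4610 V=43.6320[EX]; j=1 S=78.9135 intr=25.7965 cont=25.6255 V=25.7965[EX]; j=2 S=101.9572 intr=2.7528 cont=7.8774 V=7.8774[hold]; j=3 S=131.7300 intr=0.0000 cont=0.0000 V=0.0000[hold]; j=4 S=170.1968 intr=0.0000 cont=0.0000 V=0.0000[hold]; j=5 S=219.8963 intr=0.0000 cont=0.0000 V=0.0000[hold]; j=6 S=284.1087 intr=0.0000 cont=0.0000 V=0.0000[hold]  S*(6)=78.9135
k=5: j=0 S=69.4254 intr=35.2846 cont=35.1136 V=35.2846[EX]; j=1 S=89.6984 intr=15.0116 cont=17.2677 V=17.2677[hold]; j=2 S=115.8914 intr=0.0000 cont=4.1337 V=4.1337[hold]; j=3 S=149.7332 intr=0.0000 cont=0.0000 V=0.0000[hold]; j=4 S=193.4571 intr=0.0000 cont=0.0000 V=0.0000[hold]; j=5 S=249.9489 intr=0.0000 cont=0.0000 V=0.0000[hold]  S*(5)=69.4254
k=4: j=0 S=78.9135 intr=25.7965 cont=26.6940 V=26.6940[hold]; j=1 S=101.9572 intr=2.7528 cont=11.0191 V=11.0191[hold]; j=2 S=131.7300 intr=0.0000 cont=2.1692 V=2.1692[hold]; j=3 S=170.1968 intr=0.0000 cont=0.0000 V=0.0000[hold]; j=4 S=219.8963 intr=0.0000 cont=0.0000 V=0.0000[hold]  S*(4)=-
k=3: j=0 S=89.6984 intr=15.0116 cont=19.2266 V=19.2266[hold]; j=1 S=115.8914 intr=0.0000 cont=6.8097 V=6.8097[hold]; j=2 S=149.7332 intr=0.0000 cont=1.1383 V=1.1383[hold]; j=3 S=193.4571 intr=0.0000 cont=0.0000 V=0.0000[hold]  S*(3)=-
k=2: j=0 S=101.9572 intr=2.7528 cont=13.3144 V=13.3144[hold]; j=1 S=131.7300 intr=0.0000 cont=4.1125 V=4.1125[hold]; j=2 S=170.1968 intr=0.0000 cont=0.5973 V=0.5973[hold]  S*(2)=-
k=1: j=0 S=115.8914 intr=0.0000 cont=8.9346 V=8.9346[hold]; j=1 S=149.7332 intr=0.0000 cont=2.4410 V=2.4410[hold]  S*(1)=-
k=0: j=0 S=131.7300 intr=0.0000 cont=5.8446 V=5.8446[hold]  S*(0)=-

price = 5.8446
boundary = - - - - - 69.4254 78.9135
tree:
5.8446
8.9346 2.4410
13.3144 4.1125 0.5973
19.2266 6.8097 1.1383 0.0000
26.6940 11.0191 2.1692 0.0000 0.0000
35.2846 17.2677 4.1337 0.0000 0.0000 0.0000
43.6320 25.7965 7.8774 0.0000 0.0000 0.0000 0.0000
50.9757 35.2846 15.0116 0.0000 0.0000 0.0000 0.0000 0.0000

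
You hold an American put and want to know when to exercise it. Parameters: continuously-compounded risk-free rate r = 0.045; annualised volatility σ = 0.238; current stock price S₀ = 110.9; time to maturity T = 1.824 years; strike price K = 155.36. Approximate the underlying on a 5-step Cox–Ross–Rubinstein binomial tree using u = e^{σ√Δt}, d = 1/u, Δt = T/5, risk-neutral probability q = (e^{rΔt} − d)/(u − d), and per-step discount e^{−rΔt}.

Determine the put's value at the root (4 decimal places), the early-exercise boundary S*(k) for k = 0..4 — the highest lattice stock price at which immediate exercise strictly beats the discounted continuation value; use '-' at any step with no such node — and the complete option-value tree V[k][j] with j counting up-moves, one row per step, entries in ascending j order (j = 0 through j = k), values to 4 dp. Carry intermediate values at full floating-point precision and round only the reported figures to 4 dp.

Δt=0.36480, u=1.15459, d=0.86611, q=0.52150, disc=e^(-rΔt)=0.98372
k=5 terminal: V=max(K-S,0) → 101.3113 83.3084 59.3089 27.3155 0.0000 0.0000
k=4: j=0 S=62.4043 intr=92.9557 cont=90.4262 V=92.9557[EX]; j=1 S=83.1903 intr=72.1697 cont=69.6401 V=72.1697[EX]; j=2 S=110.9000 intr=44.4600 cont=41.9304 V=44.4600[EX]; j=3 S=147.8394 intr=7.5206 cont=12.8577 V=12.8577[hold]; j=4 S=197.0829 intr=0.0000 cont=0.0000 V=0.0000[hold]  S*(4)=110.9000
k=3: j=0 S=72.0516 intr=83.3084 cont=80.7788 V=83.3084[EX]; j=1 S=96.0511 intr=59.3089 cont=56.7794 V=59.3089[EX]; j=2 S=128.0445 intr=27.3155 cont=27.5239 V=27.5239[hold]; j=3 S=170.6945 intr=0.0000 cont=6.0523 V=6.0523[hold]  S*(3)=96.0511
k=2: j=0 S=83.1903 intr=72.1697 cont=69.6401 V=72.1697[EX]; j=1 S=110.9000 intr=44.4600 cont=42.0373 V=44.4600[EX]; j=2 S=147.8394 intr=7.5206 cont=16.0607 V=16.0607[hold]  S*(2)=110.9000
k=1: j=0 S=96.0511 intr=59.3089 cont=56.7794 V=59.3089[EX]; j=1 S=128.0445 intr=27.3155 cont=29.1671 V=29.1671[hold]  S*(1)=96.0511
k=0: j=0 S=110.9000 intr=44.4600 cont=42.8803 V=44.4600[EX]  S*(0)=110.9000

price = 44.4600
boundary = 110.9000 96.0511 110.9000 96.0511 110.9000
tree:
44.4600
59.3089 29.1671
72.1697 44.4600 16.0607
83.3084 59.3089 27.5239 6.0523
92.9557 72.1697 44.4600 12.8577 0.0000
101.3113 83.3084 59.3089 27.3155 0.0000 0.0000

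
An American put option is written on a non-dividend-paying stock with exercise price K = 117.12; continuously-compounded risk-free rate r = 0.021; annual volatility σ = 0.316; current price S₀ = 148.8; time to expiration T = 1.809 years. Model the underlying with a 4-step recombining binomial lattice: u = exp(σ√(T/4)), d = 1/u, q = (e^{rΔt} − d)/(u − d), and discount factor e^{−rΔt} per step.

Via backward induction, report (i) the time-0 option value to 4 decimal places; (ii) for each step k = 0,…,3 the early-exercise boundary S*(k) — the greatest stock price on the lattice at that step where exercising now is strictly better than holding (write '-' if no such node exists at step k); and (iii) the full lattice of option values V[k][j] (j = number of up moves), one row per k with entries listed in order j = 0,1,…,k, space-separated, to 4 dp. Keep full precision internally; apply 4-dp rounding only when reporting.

price = 9.6047
boundary = - - - 78.6555
tree:
9.6047
15.7243 2.8813
25.0666 5.4817 0.0000
38.4645 10.4288 0.0000 0.0000
53.5228 19.8407 0.0000 0.0000 0.0000

params: Δt=0.45225 u=1.23678 d=0.80855 q=0.46936 e^(-rΔt)=0.99055
t_4 payoffs: 53.5228 19.8407 0.0000 0.0000 0.0000
t_3: node(3,0) S=78.6555 payoff=38.4645 vs cont=37.3574 → 38.4645 [stop]  node(3,1) S=120.3127 payoff=0.0000 vs cont=10.4288 → 10.4288 [wait]  node(3,2) S=184.0324 payoff=0.0000 vs cont=0.0000 → 0.0000 [wait]  node(3,3) S=281.4989 payoff=0.0000 vs cont=0.0000 → 0.0000 [wait]  ⇒ S*(3)=78.6555
t_2: node(2,0) S=97.2793 payoff=19.8407 vs cont=25.0666 → 25.0666 [wait]  node(2,1) S=148.8000 payoff=0.0000 vs cont=5.4817 → 5.4817 [wait]  node(2,2) S=227.6069 payoff=0.0000 vs cont=0.0000 → 0.0000 [wait]  ⇒ S*(2)=-
t_1: node(1,0) S=120.3127 payoff=0.0000 vs cont=15.7243 → 15.7243 [wait]  node(1,1) S=184.0324 payoff=0.0000 vs cont=2.8813 → 2.8813 [wait]  ⇒ S*(1)=-
t_0: node(0,0) S=148.8000 payoff=0.0000 vs cont=9.6047 → 9.6047 [wait]  ⇒ S*(0)=-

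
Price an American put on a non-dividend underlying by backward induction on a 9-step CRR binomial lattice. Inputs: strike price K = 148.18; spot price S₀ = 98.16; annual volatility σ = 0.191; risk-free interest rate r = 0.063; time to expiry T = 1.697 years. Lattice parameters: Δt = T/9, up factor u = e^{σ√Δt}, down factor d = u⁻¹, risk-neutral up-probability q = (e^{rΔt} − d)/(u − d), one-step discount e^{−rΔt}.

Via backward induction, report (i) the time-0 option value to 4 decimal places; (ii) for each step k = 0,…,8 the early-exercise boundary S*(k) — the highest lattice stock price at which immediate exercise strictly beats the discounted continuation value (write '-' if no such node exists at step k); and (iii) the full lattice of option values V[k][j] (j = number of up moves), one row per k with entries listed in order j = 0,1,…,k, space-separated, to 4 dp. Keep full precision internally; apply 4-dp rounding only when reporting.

price = 50.0200
boundary = 98.1600 106.6483 115.8707 125.8905 115.8707 125.8905 115.8707 125.8905 136.7768
tree:
50.0200
57.8327 41.5317
65.0236 50.0200 32.3093
71.6422 57.8327 41.5317 22.2895
77.7339 65.0236 50.0200 32.3093 13.6033
83.3409 71.6422 57.8327 41.5317 22.2895 6.8266
88.5015 77.7339 65.0236 50.0200 32.3093 12.6392 2.2426
93.2514 83.3409 71.6422 57.8327 41.5317 22.2895 5.0569 0.0000
97.6233 88.5015 77.7339 65.0236 50.0200 32.3093 11.4032 0.0000 0.0000
101.6472 93.2514 83.3409 71.6422 57.8327 41.5317 22.2895 0.0000 0.0000 0.0000

Δt=0.18856  u=1.08647  d=0.92041  q=0.55124  discount=0.98819
step 9 (expiry): payoffs max(K−S,0) = 101.6472 93.2514 83.3409 71.6422 57.8327 41.5317 22.2895 0.0000 0.0000 0.0000
step 8: (k=8,j=0): S=50.5567, (K−S)⁺=97.6233, hold=95.8735 ⇒ V=97.6233 exercise | (k=8,j=1): S=59.6785, (K−S)⁺=88.5015, hold=86.7517 ⇒ V=88.5015 exercise | (k=8,j=2): S=70.4461, (K−S)⁺=77.7339, hold=75.9841 ⇒ V=77.7339 exercise | (k=8,j=3): S=83.1564, (K−S)⁺=65.0236, hold=63.2738 ⇒ V=65.0236 exercise | (k=8,j=4): S=98.1600, (K−S)⁺=50.0200, hold=48.2702 ⇒ V=50.0200 exercise | (k=8,j=5): S=115.8707, (K−S)⁺=32.3093, hold=30.5595 ⇒ V=32.3093 exercise | (k=8,j=6): S=136.7768, (K−S)⁺=11.4032, hold=9.8846 ⇒ V=11.4032 exercise | (k=8,j=7): S=161.4550, (K−S)⁺=0.0000, hold=0.0000 ⇒ V=0.0000 continue | (k=8,j=8): S=190.5857, (K−S)⁺=0.0000, hold=0.0000 ⇒ V=0.0000 continue  boundary S*=136.7768
step 7: (k=7,j=0): S=54.9286, (K−S)⁺=93.2514, hold=91.5016 ⇒ V=93.2514 exercise | (k=7,j=1): S=64.8391, (K−S)⁺=83.3409, hold=81.5911 ⇒ V=83.3409 exercise | (k=7,j=2): S=76.5378, (K−S)⁺=71.6422, hold=69.8924 ⇒ V=71.6422 exercise | (k=7,j=3): S=90.3473, (K−S)⁺=57.8327, hold=56.0829 ⇒ V=57.8327 exercise | (k=7,j=4): S=106.6483, (K−S)⁺=41.5317, hold=39.7819 ⇒ V=41.5317 exercise | (k=7,j=5): S=125.8905, (K−S)⁺=22.2895, hold=20.5397 ⇒ V=22.2895 exercise | (k=7,j=6): S=148.6045, (K−S)⁺=0.0000, hold=5.0569 ⇒ V=5.0569 continue | (k=7,j=7): S=175.4167, (K−S)⁺=0.0000, hold=0.0000 ⇒ V=0.0000 continue  boundary S*=125.8905
step 6: (k=6,j=0): S=59.6785, (K−S)⁺=88.5015, hold=86.7517 ⇒ V=88.5015 exercise | (k=6,j=1): S=70.4461, (K−S)⁺=77.7339, hold=75.9841 ⇒ V=77.7339 exercise | (k=6,j=2): S=83.1564, (K−S)⁺=65.0236, hold=63.2738 ⇒ V=65.0236 exercise | (k=6,j=3): S=98.1600, (K−S)⁺=50.0200, hold=48.2702 ⇒ V=50.0200 exercise | (k=6,j=4): S=115.8707, (K−S)⁺=32.3093, hold=30.5595 ⇒ V=32.3093 exercise | (k=6,j=5): S=136.7768, (K−S)⁺=11.4032, hold=12.6392 ⇒ V=12.6392 continue | (k=6,j=6): S=161.4550, (K−S)⁺=0.0000, hold=2.2426 ⇒ V=2.2426 continue  boundary S*=115.8707
step 5: (k=5,j=0): S=64.8391, (K−S)⁺=83.3409, hold=81.5911 ⇒ V=83.3409 exercise | (k=5,j=1): S=76.5378, (K−S)⁺=71.6422, hold=69.8924 ⇒ V=71.6422 exercise | (k=5,j=2): S=90.3473, (K−S)⁺=57.8327, hold=56.0829 ⇒ V=57.8327 exercise | (k=5,j=3): S=106.6483, (K−S)⁺=41.5317, hold=39.7819 ⇒ V=41.5317 exercise | (k=5,j=4): S=125.8905, (K−S)⁺=22.2895, hold=21.2130 ⇒ V=22.2895 exercise | (k=5,j=5): S=148.6045, (K−S)⁺=0.0000, hold=6.8266 ⇒ V=6.8266 continue  boundary S*=125.8905
step 4: (k=4,j=0): S=70.4461, (K−S)⁺=77.7339, hold=75.9841 ⇒ V=77.7339 exercise | (k=4,j=1): S=83.1564, (K−S)⁺=65.0236, hold=63.2738 ⇒ V=65.0236 exercise | (k=4,j=2): S=98.1600, (K−S)⁺=50.0200, hold=48.2702 ⇒ V=50.0200 exercise | (k=4,j=3): S=115.8707, (K−S)⁺=32.3093, hold=30.5595 ⇒ V=32.3093 exercise | (k=4,j=4): S=136.7768, (K−S)⁺=11.4032, hold=13.6033 ⇒ V=13.6033 continue  boundary S*=115.8707
step 3: (k=3,j=0): S=76.5378, (K−S)⁺=71.6422, hold=69.8924 ⇒ V=71.6422 exercise | (k=3,j=1): S=90.3473, (K−S)⁺=57.8327, hold=56.0829 ⇒ V=57.8327 exercise | (k=3,j=2): S=106.6483, (K−S)⁺=41.5317, hold=39.7819 ⇒ V=41.5317 exercise | (k=3,j=3): S=125.8905, (K−S)⁺=22.2895, hold=21.7381 ⇒ V=22.2895 exercise  boundary S*=125.8905
step 2: (k=2,j=0): S=83.1564, (K−S)⁺=65.0236, hold=63.2738 ⇒ V=65.0236 exercise | (k=2,j=1): S=98.1600, (K−S)⁺=50.0200, hold=48.2702 ⇒ V=50.0200 exercise | (k=2,j=2): S=115.8707, (K−S)⁺=32.3093, hold=30.5595 ⇒ V=32.3093 exercise  boundary S*=115.8707
step 1: (k=1,j=0): S=90.3473, (K−S)⁺=57.8327, hold=56.0829 ⇒ V=57.8327 exercise | (k=1,j=1): S=106.6483, (K−S)⁺=41.5317, hold=39.7819 ⇒ V=41.5317 exercise  boundary S*=106.6483
step 0: (k=0,j=0): S=98.1600, (K−S)⁺=50.0200, hold=48.2702 ⇒ V=50.0200 exercise  boundary S*=98.1600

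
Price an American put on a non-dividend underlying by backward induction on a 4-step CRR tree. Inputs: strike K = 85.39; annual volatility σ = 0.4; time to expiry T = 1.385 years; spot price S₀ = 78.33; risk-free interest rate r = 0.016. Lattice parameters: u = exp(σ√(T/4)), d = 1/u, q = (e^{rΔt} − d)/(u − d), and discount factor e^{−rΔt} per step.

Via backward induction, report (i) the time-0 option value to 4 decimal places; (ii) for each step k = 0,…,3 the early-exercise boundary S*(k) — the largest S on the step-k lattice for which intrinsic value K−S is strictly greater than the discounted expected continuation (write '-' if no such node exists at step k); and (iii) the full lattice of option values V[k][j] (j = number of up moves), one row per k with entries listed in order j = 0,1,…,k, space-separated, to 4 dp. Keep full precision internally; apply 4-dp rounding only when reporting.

price = 18.3203
boundary = - - 48.9200 61.9024
tree:
18.3203
26.3703 8.8292
36.4700 14.5041 2.0882
46.7296 23.4876 3.8396 0.0000
54.8376 36.4700 7.0600 0.0000 0.0000

Δt=0.34625, u=1.26538, d=0.79028, q=0.45312, disc=e^(-rΔt)=0.99448
k=4 terminal: V=max(K-S,0) → 54.8376 36.4700 7.0600 0.0000 0.0000
k=3: j=0 S=38.6604 intr=46.7296 cont=46.2579 V=46.7296[EX]; j=1 S=61.9024 intr=23.4876 cont=23.0159 V=23.4876[EX]; j=2 S=99.1172 intr=0.0000 cont=3.8396 V=3.8396[hold]; j=3 S=158.7049 intr=0.0000 cont=0.0000 V=0.0000[hold]  S*(3)=61.9024
k=2: j=0 S=48.9200 intr=36.4700 cont=35.9982 V=36.4700[EX]; j=1 S=78.3300 intr=7.0600 cont=14.5041 V=14.5041[hold]; j=2 S=125.4208 intr=0.0000 cont=2.0882 V=2.0882[hold]  S*(2)=48.9200
k=1: j=0 S=61.9024 intr=23.4876 cont=26.3703 V=26.3703[hold]; j=1 S=99.1172 intr=0.0000 cont=8.8292 V=8.8292[hold]  S*(1)=-
k=0: j=0 S=78.3300 intr=7.0600 cont=18.3203 V=18.3203[hold]  S*(0)=-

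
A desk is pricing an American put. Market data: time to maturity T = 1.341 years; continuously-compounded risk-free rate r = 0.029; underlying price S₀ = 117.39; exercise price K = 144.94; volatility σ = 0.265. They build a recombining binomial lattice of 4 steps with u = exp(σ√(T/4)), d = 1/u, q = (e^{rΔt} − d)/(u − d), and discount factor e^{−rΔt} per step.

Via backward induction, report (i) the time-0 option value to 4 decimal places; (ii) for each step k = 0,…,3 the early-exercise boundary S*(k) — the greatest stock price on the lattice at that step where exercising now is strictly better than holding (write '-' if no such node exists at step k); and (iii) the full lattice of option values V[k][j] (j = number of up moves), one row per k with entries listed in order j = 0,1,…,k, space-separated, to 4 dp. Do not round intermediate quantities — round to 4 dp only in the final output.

Δt=0.33525, u=1.16583, d=0.85775, q=0.49343, disc=e^(-rΔt)=0.99032
k=4 terminal: V=max(K-S,0) → 81.3947 58.5711 27.5500 0.0000 0.0000
k=3: j=0 S=74.0833 intr=70.8567 cont=69.4544 V=70.8567[EX]; j=1 S=100.6918 intr=44.2482 cont=42.8459 V=44.2482[EX]; j=2 S=136.8573 intr=8.0827 cont=13.8211 V=13.8211[hold]; j=3 S=186.0123 intr=0.0000 cont=0.0000 V=0.0000[hold]  S*(3)=100.6918
k=2: j=0 S=86.3689 intr=58.5711 cont=57.1688 V=58.5711[EX]; j=1 S=117.3900 intr=27.5500 cont=28.9517 V=28.9517[hold]; j=2 S=159.5530 intr=0.0000 cont=6.9336 V=6.9336[hold]  S*(2)=86.3689
k=1: j=0 S=100.6918 intr=44.2482 cont=43.5308 V=44.2482[EX]; j=1 S=136.8573 intr=8.0827 cont=17.9124 V=17.9124[hold]  S*(1)=100.6918
k=0: j=0 S=117.3900 intr=27.5500 cont=30.9510 V=30.9510[hold]  S*(0)=-

price = 30.9510
boundary = - 100.6918 86.3689 100.6918
tree:
30.9510
44.2482 17.9124
58.5711 28.9517 6.9336
70.8567 44.2482 13.8211 0.0000
81.3947 58.5711 27.5500 0.0000 0.0000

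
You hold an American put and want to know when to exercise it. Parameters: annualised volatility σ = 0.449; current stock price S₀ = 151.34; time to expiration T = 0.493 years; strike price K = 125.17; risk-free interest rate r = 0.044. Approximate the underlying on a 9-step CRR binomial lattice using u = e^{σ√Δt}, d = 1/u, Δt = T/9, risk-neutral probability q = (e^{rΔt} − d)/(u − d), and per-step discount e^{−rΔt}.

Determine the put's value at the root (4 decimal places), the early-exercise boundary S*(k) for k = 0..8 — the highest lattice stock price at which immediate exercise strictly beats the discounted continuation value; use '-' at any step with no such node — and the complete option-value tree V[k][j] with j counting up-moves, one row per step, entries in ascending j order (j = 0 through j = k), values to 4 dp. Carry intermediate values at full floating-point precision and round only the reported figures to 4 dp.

price = 6.7636
boundary = - - - - - - 80.5604 89.4871 99.4029
tree:
6.7636
10.0046 3.3588
14.4348 5.3541 1.2586
20.2319 8.3561 2.1957 0.2706
27.4170 12.7095 3.7789 0.5270 0.0000
35.7388 18.7242 6.3913 1.0261 0.0000 0.0000
44.6096 26.5051 10.5621 1.9981 0.0000 0.0000 0.0000
52.6458 35.6829 16.8998 3.8907 0.0000 0.0000 0.0000 0.0000
59.8803 44.6096 25.7671 7.5761 0.0000 0.0000 0.0000 0.0000 0.0000
66.3932 52.6458 35.6829 14.7525 0.0000 0.0000 0.0000 0.0000 0.0000 0.0000

params: Δt=0.05478 u=1.11081 d=0.90025 q=0.48521 e^(-rΔt)=0.99759
t_9 payoffs: 66.3932 52.6458 35.6829 14.7525 0.0000 0.0000 0.0000 0.0000 0.0000 0.0000
t_8: node(8,0) S=65.2897 payoff=59.8803 vs cont=59.5790 → 59.8803 [stop]  node(8,1) S=80.5604 payoff=44.6096 vs cont=44.3082 → 44.6096 [stop]  node(8,2) S=99.4029 payoff=25.7671 vs cont=25.4658 → 25.7671 [stop]  node(8,3) S=122.6525 payoff=2.5175 vs cont=7.5761 → 7.5761 [wait]  node(8,4) S=151.3400 payoff=0.0000 vs cont=0.0000 → 0.0000 [wait]  node(8,5) S=186.7373 payoff=0.0000 vs cont=0.0000 → 0.0000 [wait]  node(8,6) S=230.4137 payoff=0.0000 vs cont=0.0000 → 0.0000 [wait]  node(8,7) S=284.3058 payoff=0.0000 vs cont=0.0000 → 0.0000 [wait]  node(8,8) S=350.8027 payoff=0.0000 vs cont=0.0000 → 0.0000 [wait]  ⇒ S*(8)=99.4029
t_7: node(7,0) S=72.5242 payoff=52.6458 vs cont=52.3444 → 52.6458 [stop]  node(7,1) S=89.4871 payoff=35.6829 vs cont=35.3816 → 35.6829 [stop]  node(7,2) S=110.4175 payoff=14.7525 vs cont=16.8998 → 16.8998 [wait]  node(7,3) S=136.2433 payoff=0.0000 vs cont=3.8907 → 3.8907 [wait]  node(7,4) S=168.1096 payoff=0.0000 vs cont=0.0000 → 0.0000 [wait]  node(7,5) S=207.4291 payoff=0.0000 vs cont=0.0000 → 0.0000 [wait]  node(7,6) S=255.9452 payoff=0.0000 vs cont=0.0000 → 0.0000 [wait]  node(7,7) S=315.8089 payoff=0.0000 vs cont=0.0000 → 0.0000 [wait]  ⇒ S*(7)=89.4871
t_6: node(6,0) S=80.5604 payoff=44.6096 vs cont=44.3082 → 44.6096 [stop]  node(6,1) S=99.4029 payoff=25.7671 vs cont=26.5051 → 26.5051 [wait]  node(6,2) S=122.6525 payoff=2.5175 vs cont=10.5621 → 10.5621 [wait]  node(6,3) S=151.3400 payoff=0.0000 vs cont=1.9981 → 1.9981 [wait]  node(6,4) S=186.7373 payoff=0.0000 vs cont=0.0000 → 0.0000 [wait]  node(6,5) S=230.4137 payoff=0.0000 vs cont=0.0000 → 0.0000 [wait]  node(6,6) S=284.3058 payoff=0.0000 vs cont=0.0000 → 0.0000 [wait]  ⇒ S*(6)=80.5604
t_5: node(5,0) S=89.4871 payoff=35.6829 vs cont=35.7388 → 35.7388 [wait]  node(5,1) S=110.4175 payoff=14.7525 vs cont=18.7242 → 18.7242 [wait]  node(5,2) S=136.2433 payoff=0.0000 vs cont=6.3913 → 6.3913 [wait]  node(5,3) S=168.1096 payoff=0.0000 vs cont=1.0261 → 1.0261 [wait]  node(5,4) S=207.4291 payoff=0.0000 vs cont=0.0000 → 0.0000 [wait]  node(5,5) S=255.9452 payoff=0.0000 vs cont=0.0000 → 0.0000 [wait]  ⇒ S*(5)=-
t_4: node(4,0) S=99.4029 payoff=25.7671 vs cont=27.4170 → 27.4170 [wait]  node(4,1) S=122.6525 payoff=2.5175 vs cont=12.7095 → 12.7095 [wait]  node(4,2) S=151.3400 payoff=0.0000 vs cont=3.7789 → 3.7789 [wait]  node(4,3) S=186.7373 payoff=0.0000 vs cont=0.5270 → 0.5270 [wait]  node(4,4) S=230.4137 payoff=0.0000 vs cont=0.0000 → 0.0000 [wait]  ⇒ S*(4)=-
t_3: node(3,0) S=110.4175 payoff=14.7525 vs cont=20.2319 → 20.2319 [wait]  node(3,1) S=136.2433 payoff=0.0000 vs cont=8.3561 → 8.3561 [wait]  node(3,2) S=168.1096 payoff=0.0000 vs cont=2.1957 → 2.1957 [wait]  node(3,3) S=207.4291 payoff=0.0000 vs cont=0.2706 → 0.2706 [wait]  ⇒ S*(3)=-
t_2: node(2,0) S=122.6525 payoff=2.5175 vs cont=14.4348 → 14.4348 [wait]  node(2,1) S=151.3400 payoff=0.0000 vs cont=5.3541 → 5.3541 [wait]  node(2,2) S=186.7373 payoff=0.0000 vs cont=1.2586 → 1.2586 [wait]  ⇒ S*(2)=-
t_1: node(1,0) S=136.2433 payoff=0.0000 vs cont=10.0046 → 10.0046 [wait]  node(1,1) S=168.1096 payoff=0.0000 vs cont=3.3588 → 3.3588 [wait]  ⇒ S*(1)=-
t_0: node(0,0) S=151.3400 payoff=0.0000 vs cont=6.7636 → 6.7636 [wait]  ⇒ S*(0)=-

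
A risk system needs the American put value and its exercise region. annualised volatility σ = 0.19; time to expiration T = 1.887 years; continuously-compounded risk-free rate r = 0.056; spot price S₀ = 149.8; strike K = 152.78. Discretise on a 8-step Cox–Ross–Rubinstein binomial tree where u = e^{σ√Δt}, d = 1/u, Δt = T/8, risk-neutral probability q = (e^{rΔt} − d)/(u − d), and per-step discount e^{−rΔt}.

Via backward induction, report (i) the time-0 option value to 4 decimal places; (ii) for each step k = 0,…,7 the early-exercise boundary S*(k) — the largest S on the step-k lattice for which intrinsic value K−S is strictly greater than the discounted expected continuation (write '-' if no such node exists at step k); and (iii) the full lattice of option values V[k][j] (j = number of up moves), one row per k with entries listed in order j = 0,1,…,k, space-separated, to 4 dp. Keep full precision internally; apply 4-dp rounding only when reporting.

Δt=0.23588  u=1.09667  d=0.91185  q=0.54889  discount=0.98688
step 8 (expiry): payoffs max(K−S,0) = 81.1808 66.6690 49.2158 28.2251 2.9800 0.0000 0.0000 0.0000 0.0000
step 7: (k=7,j=0): S=78.5206, (K−S)⁺=74.2594, hold=72.2546 ⇒ V=74.2594 exercise | (k=7,j=1): S=94.4353, (K−S)⁺=58.3447, hold=56.3399 ⇒ V=58.3447 exercise | (k=7,j=2): S=113.5757, (K−S)⁺=39.2043, hold=37.1995 ⇒ V=39.2043 exercise | (k=7,j=3): S=136.5955, (K−S)⁺=16.1845, hold=14.1797 ⇒ V=16.1845 exercise | (k=7,j=4): S=164.2810, (K−S)⁺=0.0000, hold=1.3267 ⇒ V=1.3267 continue | (k=7,j=5): S=197.5779, (K−S)⁺=0.0000, hold=0.0000 ⇒ V=0.0000 continue | (k=7,j=6): S=237.6234, (K−S)⁺=0.0000, hold=0.0000 ⇒ V=0.0000 continue | (k=7,j=7): S=285.7855, (K−S)⁺=0.0000, hold=0.0000 ⇒ V=0.0000 continue  boundary S*=136.5955
step 6: (k=6,j=0): S=86.1110, (K−S)⁺=66.6690, hold=64.6642 ⇒ V=66.6690 exercise | (k=6,j=1): S=103.5642, (K−S)⁺=49.2158, hold=47.2110 ⇒ V=49.2158 exercise | (k=6,j=2): S=124.5549, (K−S)⁺=28.2251, hold=26.2203 ⇒ V=28.2251 exercise | (k=6,j=3): S=149.8000, (K−S)⁺=2.9800, hold=7.9238 ⇒ V=7.9238 continue | (k=6,j=4): S=180.1618, (K−S)⁺=0.0000, hold=0.5906 ⇒ V=0.5906 continue | (k=6,j=5): S=216.6775, (K−S)⁺=0.0000, hold=0.0000 ⇒ V=0.0000 continue | (k=6,j=6): S=260.5942, (K−S)⁺=0.0000, hold=0.0000 ⇒ V=0.0000 continue  boundary S*=124.5549
step 5: (k=5,j=0): S=94.4353, (K−S)⁺=58.3447, hold=56.3399 ⇒ V=58.3447 exercise | (k=5,j=1): S=113.5757, (K−S)⁺=39.2043, hold=37.1995 ⇒ V=39.2043 exercise | (k=5,j=2): S=136.5955, (K−S)⁺=16.1845, hold=16.8577 ⇒ V=16.8577 continue | (k=5,j=3): S=164.2810, (K−S)⁺=0.0000, hold=3.8475 ⇒ V=3.8475 continue | (k=5,j=4): S=197.5779, (K−S)⁺=0.0000, hold=0.2629 ⇒ V=0.2629 continue | (k=5,j=5): S=237.6234, (K−S)⁺=0.0000, hold=0.0000 ⇒ V=0.0000 continue  boundary S*=113.5757
step 4: (k=4,j=0): S=103.5642, (K−S)⁺=49.2158, hold=47.2110 ⇒ V=49.2158 exercise | (k=4,j=1): S=124.5549, (K−S)⁺=28.2251, hold=26.5850 ⇒ V=28.2251 exercise | (k=4,j=2): S=149.8000, (K−S)⁺=2.9800, hold=9.5890 ⇒ V=9.5890 continue | (k=4,j=3): S=180.1618, (K−S)⁺=0.0000, hold=1.8553 ⇒ V=1.8553 continue | (k=4,j=4): S=216.6775, (K−S)⁺=0.0000, hold=0.1171 ⇒ V=0.1171 continue  boundary S*=124.5549
step 3: (k=3,j=0): S=113.5757, (K−S)⁺=39.2043, hold=37.1995 ⇒ V=39.2043 exercise | (k=3,j=1): S=136.5955, (K−S)⁺=16.1845, hold=17.7598 ⇒ V=17.7598 continue | (k=3,j=2): S=164.2810, (K−S)⁺=0.0000, hold=5.2739 ⇒ V=5.2739 continue | (k=3,j=3): S=197.5779, (K−S)⁺=0.0000, hold=0.8894 ⇒ V=0.8894 continue  boundary S*=113.5757
step 2: (k=2,j=0): S=124.5549, (K−S)⁺=28.2251, hold=27.0736 ⇒ V=28.2251 exercise | (k=2,j=1): S=149.8000, (K−S)⁺=2.9800, hold=10.7633 ⇒ V=10.7633 continue | (k=2,j=2): S=180.1618, (K−S)⁺=0.0000, hold=2.8296 ⇒ V=2.8296 continue  boundary S*=124.5549
step 1: (k=1,j=0): S=136.5955, (K−S)⁺=16.1845, hold=18.3958 ⇒ V=18.3958 continue | (k=1,j=1): S=164.2810, (K−S)⁺=0.0000, hold=6.3245 ⇒ V=6.3245 continue  boundary S*=-
step 0: (k=0,j=0): S=149.8000, (K−S)⁺=2.9800, hold=11.6155 ⇒ V=11.6155 continue  boundary S*=-

price = 11.6155
boundary = - - 124.5549 113.5757 124.5549 113.5757 124.5549 136.5955
tree:
11.6155
18.3958 6.3245
28.2251 10.7633 2.8296
39.2043 17.7598 5.2739 0.8894
49.2158 28.2251 9.5890 1.8553 0.1171
58.3447 39.2043 16.8577 3.8475 0.2629 0.0000
66.6690 49.2158 28.2251 7.9238 0.5906 0.0000 0.0000
74.2594 58.3447 39.2043 16.1845 1.3267 0.0000 0.0000 0.0000
81.1808 66.6690 49.2158 28.2251 2.9800 0.0000 0.0000 0.0000 0.0000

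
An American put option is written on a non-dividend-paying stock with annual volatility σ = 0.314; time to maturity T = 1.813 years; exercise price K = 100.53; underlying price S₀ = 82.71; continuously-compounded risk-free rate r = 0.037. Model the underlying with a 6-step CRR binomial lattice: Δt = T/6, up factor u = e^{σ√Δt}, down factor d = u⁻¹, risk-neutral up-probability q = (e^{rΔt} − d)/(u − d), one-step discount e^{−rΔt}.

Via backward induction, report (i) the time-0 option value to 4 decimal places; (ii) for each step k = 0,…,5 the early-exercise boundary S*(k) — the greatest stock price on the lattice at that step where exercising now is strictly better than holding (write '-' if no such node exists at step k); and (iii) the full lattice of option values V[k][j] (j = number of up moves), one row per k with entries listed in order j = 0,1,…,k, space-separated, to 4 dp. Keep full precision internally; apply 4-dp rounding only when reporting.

params: Δt=0.30217 u=1.18840 d=0.84147 q=0.48936 e^(-rΔt)=0.98888
t_6 payoffs: 71.1677 59.0620 41.9654 17.8200 0.0000 0.0000 0.0000
t_5: node(5,0) S=34.8941 payoff=65.6359 vs cont=64.5183 → 65.6359 [stop]  node(5,1) S=49.2804 payoff=51.2496 vs cont=50.1319 → 51.2496 [stop]  node(5,2) S=69.5980 payoff=30.9320 vs cont=29.8143 → 30.9320 [stop]  node(5,3) S=98.2923 payoff=2.2377 vs cont=8.9984 → 8.9984 [wait]  node(5,4) S=138.8168 payoff=0.0000 vs cont=0.0000 → 0.0000 [wait]  node(5,5) S=196.0490 payoff=0.0000 vs cont=0.0000 → 0.0000 [wait]  ⇒ S*(5)=69.5980
t_4: node(4,0) S=41.4680 payoff=59.0620 vs cont=57.9444 → 59.0620 [stop]  node(4,1) S=58.5646 payoff=41.9654 vs cont=40.8477 → 41.9654 [stop]  node(4,2) S=82.7100 payoff=17.8200 vs cont=19.9739 → 19.9739 [wait]  node(4,3) S=116.8102 payoff=0.0000 vs cont=4.5438 → 4.5438 [wait]  node(4,4) S=164.9694 payoff=0.0000 vs cont=0.0000 → 0.0000 [wait]  ⇒ S*(4)=58.5646
t_3: node(3,0) S=49.2804 payoff=51.2496 vs cont=50.1319 → 51.2496 [stop]  node(3,1) S=69.5980 payoff=30.9320 vs cont=30.8567 → 30.9320 [stop]  node(3,2) S=98.2923 payoff=2.2377 vs cont=12.2849 → 12.2849 [wait]  node(3,3) S=138.8168 payoff=0.0000 vs cont=2.2945 → 2.2945 [wait]  ⇒ S*(3)=69.5980
t_2: node(2,0) S=58.5646 payoff=41.9654 vs cont=40.8477 → 41.9654 [stop]  node(2,1) S=82.7100 payoff=17.8200 vs cont=21.5644 → 21.5644 [wait]  node(2,2) S=116.8102 payoff=0.0000 vs cont=7.3137 → 7.3137 [wait]  ⇒ S*(2)=58.5646
t_1: node(1,0) S=69.5980 payoff=30.9320 vs cont=31.6263 → 31.6263 [wait]  node(1,1) S=98.2923 payoff=2.2377 vs cont=14.4284 → 14.4284 [wait]  ⇒ S*(1)=-
t_0: node(0,0) S=82.7100 payoff=17.8200 vs cont=22.9522 → 22.9522 [wait]  ⇒ S*(0)=-

price = 22.9522
boundary = - - 58.5646 69.5980 58.5646 69.5980
tree:
22.9522
31.6263 14.4284
41.9654 21.5644 7.3137
51.2496 30.9320 12.2849 2.2945
59.0620 41.9654 19.9739 4.5438 0.0000
65.6359 51.2496 30.9320 8.9984 0.0000 0.0000
71.1677 59.0620 41.9654 17.8200 0.0000 0.0000 0.0000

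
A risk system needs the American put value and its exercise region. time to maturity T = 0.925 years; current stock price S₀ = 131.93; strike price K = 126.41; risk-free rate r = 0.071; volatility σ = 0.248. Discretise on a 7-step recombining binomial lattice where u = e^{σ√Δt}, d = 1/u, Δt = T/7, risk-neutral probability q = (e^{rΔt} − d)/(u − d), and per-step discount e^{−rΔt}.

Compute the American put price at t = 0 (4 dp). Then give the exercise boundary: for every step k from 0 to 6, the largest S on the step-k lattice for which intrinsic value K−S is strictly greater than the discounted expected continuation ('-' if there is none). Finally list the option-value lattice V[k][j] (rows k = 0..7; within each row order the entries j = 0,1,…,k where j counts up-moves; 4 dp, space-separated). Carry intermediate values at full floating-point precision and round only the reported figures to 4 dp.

Δt=0.13214, u=1.09434, d=0.91379, q=0.52969, disc=e^(-rΔt)=0.99066
k=7 terminal: V=max(K-S,0) → 56.2197 42.3515 25.7431 5.8533 0.0000 0.0000 0.0000 0.0000
k=6: j=0 S=76.8121 intr=49.5979 cont=48.4175 V=49.5979[EX]; j=1 S=91.9886 intr=34.4214 cont=33.2409 V=34.4214[EX]; j=2 S=110.1638 intr=16.2462 cont=15.0658 V=16.2462[EX]; j=3 S=131.9300 intr=0.0000 cont=2.7272 V=2.7272[hold]; j=4 S=157.9968 intr=0.0000 cont=0.0000 V=0.0000[hold]; j=5 S=189.2139 intr=0.0000 cont=0.0000 V=0.0000[hold]; j=6 S=226.5988 intr=0.0000 cont=0.0000 V=0.0000[hold]  S*(6)=110.1638
k=5: j=0 S=84.0585 intr=42.3515 cont=41.1710 V=42.3515[EX]; j=1 S=100.6669 intr=25.7431 cont=24.5627 V=25.7431[EX]; j=2 S=120.5567 intr=5.8533 cont=9.0005 V=9.0005[hold]; j=3 S=144.3763 intr=0.0000 cont=1.2707 V=1.2707[hold]; j=4 S=172.9022 intr=0.0000 cont=0.0000 V=0.0000[hold]; j=5 S=207.0643 intr=0.0000 cont=0.0000 V=0.0000[hold]  S*(5)=100.6669
k=4: j=0 S=91.9886 intr=34.4214 cont=33.2409 V=34.4214[EX]; j=1 S=110.1638 intr=16.2462 cont=16.7172 V=16.7172[hold]; j=2 S=131.9300 intr=0.0000 cont=4.8603 V=4.8603[hold]; j=3 S=157.9968 intr=0.0000 cont=0.5920 V=0.5920[hold]; j=4 S=189.2139 intr=0.0000 cont=0.0000 V=0.0000[hold]  S*(4)=91.9886
k=3: j=0 S=100.6669 intr=25.7431 cont=24.8098 V=25.7431[EX]; j=1 S=120.5567 intr=5.8533 cont=10.3393 V=10.3393[hold]; j=2 S=144.3763 intr=0.0000 cont=2.5752 V=2.5752[hold]; j=3 S=172.9022 intr=0.0000 cont=0.2758 V=0.2758[hold]  S*(3)=100.6669
k=2: j=0 S=110.1638 intr=16.2462 cont=17.4197 V=17.4197[hold]; j=1 S=131.9300 intr=0.0000 cont=6.1686 V=6.1686[hold]; j=2 S=157.9968 intr=0.0000 cont=1.3446 V=1.3446[hold]  S*(2)=-
k=1: j=0 S=120.5567 intr=5.8533 cont=11.3531 V=11.3531[hold]; j=1 S=144.3763 intr=0.0000 cont=3.5796 V=3.5796[hold]  S*(1)=-
k=0: j=0 S=131.9300 intr=0.0000 cont=7.1680 V=7.1680[hold]  S*(0)=-

price = 7.1680
boundary = - - - 100.6669 91.9886 100.6669 110.1638
tree:
7.1680
11.3531 3.5796
17.4197 6.1686 1.3446
25.7431 10.3393 2.5752 0.2758
34.4214 16.7172 4.8603 0.5920 0.0000
42.3515 25.7431 9.0005 1.2707 0.0000 0.0000
49.5979 34.4214 16.2462 2.7272 0.0000 0.0000 0.0000
56.2197 42.3515 25.7431 5.8533 0.0000 0.0000 0.0000 0.0000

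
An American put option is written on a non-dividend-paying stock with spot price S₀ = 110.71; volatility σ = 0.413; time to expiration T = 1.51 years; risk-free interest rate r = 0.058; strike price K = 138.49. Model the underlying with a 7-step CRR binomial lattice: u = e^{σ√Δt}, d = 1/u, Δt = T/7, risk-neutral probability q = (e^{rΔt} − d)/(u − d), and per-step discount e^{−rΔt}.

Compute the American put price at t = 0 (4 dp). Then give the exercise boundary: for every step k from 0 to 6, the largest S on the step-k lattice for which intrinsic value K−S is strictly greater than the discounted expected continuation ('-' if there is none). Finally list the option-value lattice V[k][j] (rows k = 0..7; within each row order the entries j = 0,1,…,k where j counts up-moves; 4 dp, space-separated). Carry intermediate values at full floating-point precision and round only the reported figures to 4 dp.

params: Δt=0.21571 u=1.21145 d=0.82546 q=0.48481 e^(-rΔt)=0.98757
t_7 payoffs: 109.5800 96.0613 76.2212 47.1037 4.3704 0.0000 0.0000 0.0000
t_6: node(6,0) S=35.0230 payoff=103.4670 vs cont=101.7451 → 103.4670 [stop]  node(6,1) S=51.4002 payoff=87.0898 vs cont=85.3679 → 87.0898 [stop]  node(6,2) S=75.4355 payoff=63.0545 vs cont=61.3326 → 63.0545 [stop]  node(6,3) S=110.7100 payoff=27.7800 vs cont=26.0581 → 27.7800 [stop]  node(6,4) S=162.4792 payoff=0.0000 vs cont=2.2236 → 2.2236 [wait]  node(6,5) S=238.4564 payoff=0.0000 vs cont=0.0000 → 0.0000 [wait]  node(6,6) S=349.9613 payoff=0.0000 vs cont=0.0000 → 0.0000 [wait]  ⇒ S*(6)=110.7100
t_5: node(5,0) S=42.4287 payoff=96.0613 vs cont=94.3394 → 96.0613 [stop]  node(5,1) S=62.2688 payoff=76.2212 vs cont=74.4993 → 76.2212 [stop]  node(5,2) S=91.3863 payoff=47.1037 vs cont=45.3817 → 47.1037 [stop]  node(5,3) S=134.1196 payoff=4.3704 vs cont=15.1987 → 15.1987 [wait]  node(5,4) S=196.8355 payoff=0.0000 vs cont=1.1313 → 1.1313 [wait]  node(5,5) S=288.8780 payoff=0.0000 vs cont=0.0000 → 0.0000 [wait]  ⇒ S*(5)=91.3863
t_4: node(4,0) S=51.4002 payoff=87.0898 vs cont=85.3679 → 87.0898 [stop]  node(4,1) S=75.4355 payoff=63.0545 vs cont=61.3326 → 63.0545 [stop]  node(4,2) S=110.7100 payoff=27.7800 vs cont=31.2425 → 31.2425 [wait]  node(4,3) S=162.4792 payoff=0.0000 vs cont=8.2745 → 8.2745 [wait]  node(4,4) S=238.4564 payoff=0.0000 vs cont=0.5756 → 0.5756 [wait]  ⇒ S*(4)=75.4355
t_3: node(3,0) S=62.2688 payoff=76.2212 vs cont=74.4993 → 76.2212 [stop]  node(3,1) S=91.3863 payoff=47.1037 vs cont=47.0395 → 47.1037 [stop]  node(3,2) S=134.1196 payoff=4.3704 vs cont=19.8574 → 19.8574 [wait]  node(3,3) S=196.8355 payoff=0.0000 vs cont=4.4855 → 4.4855 [wait]  ⇒ S*(3)=91.3863
t_2: node(2,0) S=75.4355 payoff=63.0545 vs cont=61.3326 → 63.0545 [stop]  node(2,1) S=110.7100 payoff=27.7800 vs cont=33.4730 → 33.4730 [wait]  node(2,2) S=162.4792 payoff=0.0000 vs cont=12.2507 → 12.2507 [wait]  ⇒ S*(2)=75.4355
t_1: node(1,0) S=91.3863 payoff=47.1037 vs cont=48.1074 → 48.1074 [wait]  node(1,1) S=134.1196 payoff=4.3704 vs cont=22.8960 → 22.8960 [wait]  ⇒ S*(1)=-
t_0: node(0,0) S=110.7100 payoff=27.7800 vs cont=35.4385 → 35.4385 [wait]  ⇒ S*(0)=-

price = 35.4385
boundary = - - 75.4355 91.3863 75.4355 91.3863 110.7100
tree:
35.4385
48.1074 22.8960
63.0545 33.4730 12.2507
76.2212 47.1037 19.8574 4.4855
87.0898 63.0545 31.2425 8.2745 0.5756
96.0613 76.2212 47.1037 15.1987 1.1313 0.0000
103.4670 87.0898 63.0545 27.7800 2.2236 0.0000 0.0000
109.5800 96.0613 76.2212 47.1037 4.3704 0.0000 0.0000 0.0000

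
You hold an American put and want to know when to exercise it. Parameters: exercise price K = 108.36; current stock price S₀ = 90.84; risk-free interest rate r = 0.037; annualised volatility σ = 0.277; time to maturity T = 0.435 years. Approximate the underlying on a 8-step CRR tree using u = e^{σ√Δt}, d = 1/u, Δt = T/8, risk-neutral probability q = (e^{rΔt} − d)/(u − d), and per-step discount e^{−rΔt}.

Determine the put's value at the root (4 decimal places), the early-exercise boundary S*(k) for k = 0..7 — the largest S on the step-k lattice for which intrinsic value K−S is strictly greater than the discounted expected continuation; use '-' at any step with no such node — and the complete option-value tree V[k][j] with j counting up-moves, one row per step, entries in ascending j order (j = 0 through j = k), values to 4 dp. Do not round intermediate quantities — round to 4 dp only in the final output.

params: Δt=0.05437 u=1.06672 d=0.93745 q=0.49944 e^(-rΔt)=0.99799
t_8 payoffs: 54.1772 46.7054 38.2033 28.5287 17.5200 4.9932 0.0000 0.0000 0.0000
t_7: node(7,0) S=57.7980 payoff=50.5620 vs cont=50.3442 → 50.5620 [stop]  node(7,1) S=65.7684 payoff=42.5916 vs cont=42.3738 → 42.5916 [stop]  node(7,2) S=74.8378 payoff=33.5222 vs cont=33.3044 → 33.5222 [stop]  node(7,3) S=85.1579 payoff=23.2021 vs cont=22.9843 → 23.2021 [stop]  node(7,4) S=96.9012 payoff=11.4588 vs cont=11.2410 → 11.4588 [stop]  node(7,5) S=110.2638 payoff=0.0000 vs cont=2.4944 → 2.4944 [wait]  node(7,6) S=125.4692 payoff=0.0000 vs cont=0.0000 → 0.0000 [wait]  node(7,7) S=142.7714 payoff=0.0000 vs cont=0.0000 → 0.0000 [wait]  ⇒ S*(7)=96.9012
t_6: node(6,0) S=61.6546 payoff=46.7054 vs cont=46.4877 → 46.7054 [stop]  node(6,1) S=70.1567 payoff=38.2033 vs cont=37.9855 → 38.2033 [stop]  node(6,2) S=79.8313 payoff=28.5287 vs cont=28.3109 → 28.5287 [stop]  node(6,3) S=90.8400 payoff=17.5200 vs cont=17.3022 → 17.5200 [stop]  node(6,4) S=103.3668 payoff=4.9932 vs cont=6.9676 → 6.9676 [wait]  node(6,5) S=117.6211 payoff=0.0000 vs cont=1.2461 → 1.2461 [wait]  node(6,6) S=133.8410 payoff=0.0000 vs cont=0.0000 → 0.0000 [wait]  ⇒ S*(6)=90.8400
t_5: node(5,0) S=65.7684 payoff=42.5916 vs cont=42.3738 → 42.5916 [stop]  node(5,1) S=74.8378 payoff=33.5222 vs cont=33.3044 → 33.5222 [stop]  node(5,2) S=85.1579 payoff=23.2021 vs cont=22.9843 → 23.2021 [stop]  node(5,3) S=96.9012 payoff=11.4588 vs cont=12.2251 → 12.2251 [wait]  node(5,4) S=110.2638 payoff=0.0000 vs cont=4.1018 → 4.1018 [wait]  node(5,5) S=125.4692 payoff=0.0000 vs cont=0.6225 → 0.6225 [wait]  ⇒ S*(5)=85.1579
t_4: node(4,0) S=70.1567 payoff=38.2033 vs cont=37.9855 → 38.2033 [stop]  node(4,1) S=79.8313 payoff=28.5287 vs cont=28.3109 → 28.5287 [stop]  node(4,2) S=90.8400 payoff=17.5200 vs cont=17.6842 → 17.6842 [wait]  node(4,3) S=103.3668 payoff=4.9932 vs cont=8.1516 → 8.1516 [wait]  node(4,4) S=117.6211 payoff=0.0000 vs cont=2.3594 → 2.3594 [wait]  ⇒ S*(4)=79.8313
t_3: node(3,0) S=74.8378 payoff=33.5222 vs cont=33.3044 → 33.5222 [stop]  node(3,1) S=85.1579 payoff=23.2021 vs cont=23.0661 → 23.2021 [stop]  node(3,2) S=96.9012 payoff=11.4588 vs cont=12.8973 → 12.8973 [wait]  node(3,3) S=110.2638 payoff=0.0000 vs cont=5.2482 → 5.2482 [wait]  ⇒ S*(3)=85.1579
t_2: node(2,0) S=79.8313 payoff=28.5287 vs cont=28.3109 → 28.5287 [stop]  node(2,1) S=90.8400 payoff=17.5200 vs cont=18.0192 → 18.0192 [wait]  node(2,2) S=103.3668 payoff=4.9932 vs cont=9.0588 → 9.0588 [wait]  ⇒ S*(2)=79.8313
t_1: node(1,0) S=85.1579 payoff=23.2021 vs cont=23.2331 → 23.2331 [wait]  node(1,1) S=96.9012 payoff=11.4588 vs cont=13.5168 → 13.5168 [wait]  ⇒ S*(1)=-
t_0: node(0,0) S=90.8400 payoff=17.5200 vs cont=18.3435 → 18.3435 [wait]  ⇒ S*(0)=-

price = 18.3435
boundary = - - 79.8313 85.1579 79.8313 85.1579 90.8400 96.9012
tree:
18.3435
23.2331 13.5168
28.5287 18.0192 9.0588
33.5222 23.2021 12.8973 5.2482
38.2033 28.5287 17.6842 8.1516 2.3594
42.5916 33.5222 23.2021 12.2251 4.1018 0.6225
46.7054 38.2033 28.5287 17.5200 6.9676 1.2461 0.0000
50.5620 42.5916 33.5222 23.2021 11.4588 2.4944 0.0000 0.0000
54.1772 46.7054 38.2033 28.5287 17.5200 4.9932 0.0000 0.0000 0.0000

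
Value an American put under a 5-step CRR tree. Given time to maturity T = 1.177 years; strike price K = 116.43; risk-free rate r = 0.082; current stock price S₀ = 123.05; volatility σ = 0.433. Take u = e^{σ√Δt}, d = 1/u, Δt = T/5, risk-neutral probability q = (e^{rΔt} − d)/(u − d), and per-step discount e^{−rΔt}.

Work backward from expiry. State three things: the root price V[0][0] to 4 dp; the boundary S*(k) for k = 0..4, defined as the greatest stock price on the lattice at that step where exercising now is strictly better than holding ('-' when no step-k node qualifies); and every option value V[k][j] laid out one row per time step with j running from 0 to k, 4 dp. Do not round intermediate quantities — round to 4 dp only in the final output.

Δt=0.23540, u=1.23378, d=0.81052, q=0.49372, disc=e^(-rΔt)=0.98088
k=5 terminal: V=max(K-S,0) → 73.3880 50.9109 16.6959 0.0000 0.0000 0.0000
k=4: j=0 S=53.1043 intr=63.3257 cont=61.0998 V=63.3257[EX]; j=1 S=80.8362 intr=35.5938 cont=33.3680 V=35.5938[EX]; j=2 S=123.0500 intr=0.0000 cont=8.2912 V=8.2912[hold]; j=3 S=187.3085 intr=0.0000 cont=0.0000 V=0.0000[hold]; j=4 S=285.1237 intr=0.0000 cont=0.0000 V=0.0000[hold]  S*(4)=80.8362
k=3: j=0 S=65.5191 intr=50.9109 cont=48.6850 V=50.9109[EX]; j=1 S=99.7341 intr=16.6959 cont=21.6912 V=21.6912[hold]; j=2 S=151.8167 intr=0.0000 cont=4.1174 V=4.1174[hold]; j=3 S=231.0976 intr=0.0000 cont=0.0000 V=0.0000[hold]  S*(3)=65.5191
k=2: j=0 S=80.8362 intr=35.5938 cont=35.7871 V=35.7871[hold]; j=1 S=123.0500 intr=0.0000 cont=12.7659 V=12.7659[hold]; j=2 S=187.3085 intr=0.0000 cont=2.0447 V=2.0447[hold]  S*(2)=-
k=1: j=0 S=99.7341 intr=16.6959 cont=23.9542 V=23.9542[hold]; j=1 S=151.8167 intr=0.0000 cont=7.3298 V=7.3298[hold]  S*(1)=-
k=0: j=0 S=123.0500 intr=0.0000 cont=15.4454 V=15.4454[hold]  S*(0)=-

price = 15.4454
boundary = - - - 65.5191 80.8362
tree:
15.4454
23.9542 7.3298
35.7871 12.7659 2.0447
50.9109 21.6912 4.1174 0.0000
63.3257 35.5938 8.2912 0.0000 0.0000
73.3880 50.9109 16.6959 0.0000 0.0000 0.0000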